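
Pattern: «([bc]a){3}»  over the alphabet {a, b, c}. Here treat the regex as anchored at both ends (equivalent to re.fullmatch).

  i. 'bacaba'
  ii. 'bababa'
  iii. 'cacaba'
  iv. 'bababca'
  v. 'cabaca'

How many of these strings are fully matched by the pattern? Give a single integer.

i → match
ii → match
iii → match
iv → no match
v → match
Total matched: 4

4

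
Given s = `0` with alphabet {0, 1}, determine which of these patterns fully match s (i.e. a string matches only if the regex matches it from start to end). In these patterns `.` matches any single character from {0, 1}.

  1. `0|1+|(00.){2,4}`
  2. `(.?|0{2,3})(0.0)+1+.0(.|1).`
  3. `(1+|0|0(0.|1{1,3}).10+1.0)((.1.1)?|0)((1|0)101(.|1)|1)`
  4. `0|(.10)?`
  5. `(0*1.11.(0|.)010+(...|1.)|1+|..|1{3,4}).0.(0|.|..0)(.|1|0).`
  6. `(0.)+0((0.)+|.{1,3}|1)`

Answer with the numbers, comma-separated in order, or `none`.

1 → match
2 → no match
3 → no match
4 → match
5 → no match
6 → no match

1, 4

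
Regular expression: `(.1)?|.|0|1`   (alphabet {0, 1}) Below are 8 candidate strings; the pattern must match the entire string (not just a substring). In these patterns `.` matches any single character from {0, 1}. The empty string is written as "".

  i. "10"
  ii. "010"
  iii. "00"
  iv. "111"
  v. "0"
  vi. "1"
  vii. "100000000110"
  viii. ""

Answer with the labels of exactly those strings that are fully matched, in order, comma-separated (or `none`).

i. "10" → no match
ii. "010" → no match
iii. "00" → no match
iv. "111" → no match
v. "0" → match
vi. "1" → match
vii. "100000000110" → no match
viii. "" → match

v, vi, viii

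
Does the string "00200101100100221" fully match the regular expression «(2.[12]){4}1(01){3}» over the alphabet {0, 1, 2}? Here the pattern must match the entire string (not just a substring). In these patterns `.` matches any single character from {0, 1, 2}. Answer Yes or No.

Every match must start with "2", but "00200101100100221" does not.

No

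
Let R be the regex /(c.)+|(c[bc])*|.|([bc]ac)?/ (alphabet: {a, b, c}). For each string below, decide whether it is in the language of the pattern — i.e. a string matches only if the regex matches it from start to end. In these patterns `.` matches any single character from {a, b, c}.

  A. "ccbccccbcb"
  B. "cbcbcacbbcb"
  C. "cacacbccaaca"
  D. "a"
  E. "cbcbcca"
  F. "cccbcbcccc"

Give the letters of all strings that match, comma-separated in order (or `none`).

D, F

A → no match
B → no match
C → no match
D → match
E → no match
F → match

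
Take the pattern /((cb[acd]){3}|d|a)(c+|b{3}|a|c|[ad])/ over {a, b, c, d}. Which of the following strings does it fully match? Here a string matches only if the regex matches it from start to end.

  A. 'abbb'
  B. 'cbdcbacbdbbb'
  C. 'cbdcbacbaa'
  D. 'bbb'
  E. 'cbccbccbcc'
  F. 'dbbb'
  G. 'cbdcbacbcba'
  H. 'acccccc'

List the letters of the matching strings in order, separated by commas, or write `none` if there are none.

A → match
B → match
C → match
D → no match
E → match
F → match
G → no match
H → match

A, B, C, E, F, H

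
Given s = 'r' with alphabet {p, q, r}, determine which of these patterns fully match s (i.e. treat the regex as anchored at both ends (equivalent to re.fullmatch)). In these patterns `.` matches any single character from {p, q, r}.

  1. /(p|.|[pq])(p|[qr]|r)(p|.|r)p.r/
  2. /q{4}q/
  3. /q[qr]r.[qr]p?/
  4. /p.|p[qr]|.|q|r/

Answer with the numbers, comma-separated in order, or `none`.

1 → no match
2 → no match — must start with 'q'
3 → no match — must start with 'q'
4 → match

4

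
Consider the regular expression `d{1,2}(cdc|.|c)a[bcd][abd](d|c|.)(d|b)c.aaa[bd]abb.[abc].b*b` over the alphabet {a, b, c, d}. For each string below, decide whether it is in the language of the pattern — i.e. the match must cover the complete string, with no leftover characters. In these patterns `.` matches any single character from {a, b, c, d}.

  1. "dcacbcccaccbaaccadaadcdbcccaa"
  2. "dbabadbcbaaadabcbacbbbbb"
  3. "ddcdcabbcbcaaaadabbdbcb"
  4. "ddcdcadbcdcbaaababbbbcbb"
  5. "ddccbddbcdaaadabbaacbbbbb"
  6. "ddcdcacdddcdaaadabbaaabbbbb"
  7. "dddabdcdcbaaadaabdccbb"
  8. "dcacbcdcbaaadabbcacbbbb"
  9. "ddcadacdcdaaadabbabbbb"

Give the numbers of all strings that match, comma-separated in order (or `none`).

3, 4, 6, 8, 9

1 → no match — must end with "b"
2 → no match
3 → match
4 → match
5 → no match
6 → match
7 → no match
8 → match
9 → match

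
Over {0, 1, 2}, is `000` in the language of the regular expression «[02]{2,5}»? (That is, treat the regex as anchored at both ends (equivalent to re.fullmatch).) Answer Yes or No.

Yes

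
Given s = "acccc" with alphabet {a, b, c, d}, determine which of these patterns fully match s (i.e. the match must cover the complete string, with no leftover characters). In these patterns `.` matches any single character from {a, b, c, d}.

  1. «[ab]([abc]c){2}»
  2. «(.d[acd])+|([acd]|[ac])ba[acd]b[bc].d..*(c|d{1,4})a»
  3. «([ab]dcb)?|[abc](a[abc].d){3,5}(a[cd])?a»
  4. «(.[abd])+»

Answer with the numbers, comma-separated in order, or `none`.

1

1 → match
2 → no match
3 → no match
4 → no match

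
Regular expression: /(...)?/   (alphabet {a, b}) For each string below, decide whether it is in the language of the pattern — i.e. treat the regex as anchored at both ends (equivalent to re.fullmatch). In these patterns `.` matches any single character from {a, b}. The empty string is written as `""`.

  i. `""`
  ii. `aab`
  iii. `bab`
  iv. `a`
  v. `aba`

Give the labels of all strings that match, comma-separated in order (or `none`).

i → match
ii → match
iii → match
iv → no match
v → match

i, ii, iii, v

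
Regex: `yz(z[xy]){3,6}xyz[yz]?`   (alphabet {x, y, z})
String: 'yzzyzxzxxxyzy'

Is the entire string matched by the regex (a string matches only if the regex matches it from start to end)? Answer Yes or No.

No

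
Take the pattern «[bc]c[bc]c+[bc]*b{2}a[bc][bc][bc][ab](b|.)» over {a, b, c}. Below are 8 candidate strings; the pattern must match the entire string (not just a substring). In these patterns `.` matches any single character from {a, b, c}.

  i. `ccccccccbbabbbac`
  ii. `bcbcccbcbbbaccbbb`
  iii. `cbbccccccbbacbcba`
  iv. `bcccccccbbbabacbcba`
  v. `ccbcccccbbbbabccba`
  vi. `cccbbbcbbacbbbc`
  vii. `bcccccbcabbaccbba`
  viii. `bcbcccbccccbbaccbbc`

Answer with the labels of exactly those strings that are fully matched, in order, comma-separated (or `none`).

i → match
ii → match
iii → no match
iv → no match
v → match
vi → no match
vii → no match
viii → match

i, ii, v, viii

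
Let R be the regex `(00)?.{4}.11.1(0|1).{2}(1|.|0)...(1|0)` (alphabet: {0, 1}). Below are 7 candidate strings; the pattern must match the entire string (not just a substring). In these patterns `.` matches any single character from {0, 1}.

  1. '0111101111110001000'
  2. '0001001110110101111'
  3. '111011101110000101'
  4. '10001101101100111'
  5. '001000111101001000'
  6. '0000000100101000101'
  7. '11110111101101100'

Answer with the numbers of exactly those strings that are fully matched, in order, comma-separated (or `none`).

1 → no match
2 → match
3 → no match
4 → no match
5 → no match
6 → no match
7 → match

2, 7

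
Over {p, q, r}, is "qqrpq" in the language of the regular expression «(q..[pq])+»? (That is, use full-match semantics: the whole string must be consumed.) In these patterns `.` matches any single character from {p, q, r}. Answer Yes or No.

No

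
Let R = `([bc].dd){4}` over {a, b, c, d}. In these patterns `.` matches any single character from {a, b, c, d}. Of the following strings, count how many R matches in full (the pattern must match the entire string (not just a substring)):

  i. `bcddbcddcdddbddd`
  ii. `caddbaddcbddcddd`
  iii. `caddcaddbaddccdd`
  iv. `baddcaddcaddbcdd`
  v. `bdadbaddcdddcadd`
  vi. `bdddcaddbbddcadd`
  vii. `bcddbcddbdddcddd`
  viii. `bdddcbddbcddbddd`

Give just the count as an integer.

7

i → match
ii → match
iii → match
iv → match
v → no match
vi → match
vii → match
viii → match
Total matched: 7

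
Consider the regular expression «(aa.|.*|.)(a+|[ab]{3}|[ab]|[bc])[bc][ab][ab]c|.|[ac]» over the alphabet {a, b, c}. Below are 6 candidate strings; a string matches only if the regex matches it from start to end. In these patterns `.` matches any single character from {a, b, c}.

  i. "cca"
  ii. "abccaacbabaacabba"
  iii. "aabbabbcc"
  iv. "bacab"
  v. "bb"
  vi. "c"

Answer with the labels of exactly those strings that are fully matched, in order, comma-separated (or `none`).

vi

i → no match
ii → no match
iii → no match
iv → no match
v → no match
vi → match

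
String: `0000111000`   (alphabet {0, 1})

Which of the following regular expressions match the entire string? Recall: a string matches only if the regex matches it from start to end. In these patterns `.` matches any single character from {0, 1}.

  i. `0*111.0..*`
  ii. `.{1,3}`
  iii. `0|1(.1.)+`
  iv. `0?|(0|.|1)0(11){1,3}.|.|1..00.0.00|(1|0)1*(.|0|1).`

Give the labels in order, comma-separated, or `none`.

i

i → match
ii → no match
iii → no match
iv → no match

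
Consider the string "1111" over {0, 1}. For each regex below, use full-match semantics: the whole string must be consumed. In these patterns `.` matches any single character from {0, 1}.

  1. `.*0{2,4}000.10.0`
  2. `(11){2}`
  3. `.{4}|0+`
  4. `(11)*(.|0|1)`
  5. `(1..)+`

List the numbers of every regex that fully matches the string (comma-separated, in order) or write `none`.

1 → no match — must end with "0"
2 → match
3 → match
4 → no match
5 → no match

2, 3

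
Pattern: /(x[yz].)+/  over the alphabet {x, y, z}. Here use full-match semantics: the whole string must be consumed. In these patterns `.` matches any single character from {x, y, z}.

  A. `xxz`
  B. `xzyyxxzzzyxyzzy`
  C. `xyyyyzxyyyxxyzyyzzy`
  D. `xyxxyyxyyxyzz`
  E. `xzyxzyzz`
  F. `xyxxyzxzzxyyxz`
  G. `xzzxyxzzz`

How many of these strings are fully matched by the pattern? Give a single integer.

0

A → no match
B → no match
C → no match
D → no match
E → no match
F → no match
G → no match
Total matched: 0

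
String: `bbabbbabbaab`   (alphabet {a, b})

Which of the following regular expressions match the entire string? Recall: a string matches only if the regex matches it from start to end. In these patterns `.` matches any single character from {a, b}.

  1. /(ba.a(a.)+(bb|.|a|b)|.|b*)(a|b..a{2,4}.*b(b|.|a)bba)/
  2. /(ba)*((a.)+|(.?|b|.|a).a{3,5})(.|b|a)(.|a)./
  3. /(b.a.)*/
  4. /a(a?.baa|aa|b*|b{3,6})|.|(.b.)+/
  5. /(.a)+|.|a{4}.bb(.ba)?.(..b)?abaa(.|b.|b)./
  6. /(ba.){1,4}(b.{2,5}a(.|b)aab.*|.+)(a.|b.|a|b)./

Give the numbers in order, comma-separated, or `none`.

3

1 → no match
2 → no match
3 → match
4 → no match
5 → no match
6 → no match — must start with `ba`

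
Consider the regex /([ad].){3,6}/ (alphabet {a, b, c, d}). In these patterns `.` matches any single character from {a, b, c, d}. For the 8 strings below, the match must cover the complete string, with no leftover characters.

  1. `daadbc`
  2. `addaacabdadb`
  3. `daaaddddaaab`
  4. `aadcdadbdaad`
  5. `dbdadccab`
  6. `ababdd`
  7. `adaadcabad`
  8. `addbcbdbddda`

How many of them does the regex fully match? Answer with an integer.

1 → no match
2 → match
3 → match
4 → match
5 → no match
6 → match
7 → match
8 → no match
Total matched: 5

5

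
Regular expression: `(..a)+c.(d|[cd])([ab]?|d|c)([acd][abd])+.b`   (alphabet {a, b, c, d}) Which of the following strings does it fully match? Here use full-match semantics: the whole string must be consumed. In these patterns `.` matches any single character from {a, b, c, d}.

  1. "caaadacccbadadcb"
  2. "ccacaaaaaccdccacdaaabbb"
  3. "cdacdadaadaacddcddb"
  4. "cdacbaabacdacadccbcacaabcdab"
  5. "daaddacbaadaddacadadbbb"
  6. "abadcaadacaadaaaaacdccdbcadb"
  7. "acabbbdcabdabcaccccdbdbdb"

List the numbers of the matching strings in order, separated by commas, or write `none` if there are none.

1 → match
2 → match
3 → match
4 → match
5 → match
6 → match
7 → no match

1, 2, 3, 4, 5, 6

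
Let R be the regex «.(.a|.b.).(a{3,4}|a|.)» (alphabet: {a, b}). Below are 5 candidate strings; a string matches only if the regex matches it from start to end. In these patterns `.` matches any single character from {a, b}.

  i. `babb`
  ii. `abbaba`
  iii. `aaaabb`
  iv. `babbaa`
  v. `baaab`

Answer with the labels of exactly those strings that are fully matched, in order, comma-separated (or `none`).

ii, iv, v

i → no match
ii → match
iii → no match
iv → match
v → match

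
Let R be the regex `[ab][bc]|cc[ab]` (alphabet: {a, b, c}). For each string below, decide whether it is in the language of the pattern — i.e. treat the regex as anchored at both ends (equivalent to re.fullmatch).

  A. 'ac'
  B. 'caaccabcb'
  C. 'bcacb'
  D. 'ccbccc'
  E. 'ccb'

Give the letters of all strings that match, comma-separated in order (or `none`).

A, E

A → match
B → no match
C → no match
D → no match
E → match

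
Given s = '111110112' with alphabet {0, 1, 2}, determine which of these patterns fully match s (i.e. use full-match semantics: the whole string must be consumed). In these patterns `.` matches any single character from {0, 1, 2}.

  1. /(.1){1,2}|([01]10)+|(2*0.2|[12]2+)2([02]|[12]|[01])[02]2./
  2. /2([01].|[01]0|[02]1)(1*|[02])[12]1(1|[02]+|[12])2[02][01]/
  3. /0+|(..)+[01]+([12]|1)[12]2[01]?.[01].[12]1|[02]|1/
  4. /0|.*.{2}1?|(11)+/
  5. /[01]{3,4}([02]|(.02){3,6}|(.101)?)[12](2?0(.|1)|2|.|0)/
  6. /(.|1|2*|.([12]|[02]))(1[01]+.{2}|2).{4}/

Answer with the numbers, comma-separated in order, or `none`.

1 → no match
2 → no match — must start with '2'
3 → no match
4 → match
5 → match
6 → match

4, 5, 6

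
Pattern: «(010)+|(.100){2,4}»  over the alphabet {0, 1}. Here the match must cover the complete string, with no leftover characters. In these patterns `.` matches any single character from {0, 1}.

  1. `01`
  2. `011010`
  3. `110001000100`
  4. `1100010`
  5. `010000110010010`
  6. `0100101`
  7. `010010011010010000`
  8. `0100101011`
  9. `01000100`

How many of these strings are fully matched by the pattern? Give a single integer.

2

1. `01` → no match
2. `011010` → no match
3. `110001000100` → match
4. `1100010` → no match
5 → no match
6. `0100101` → no match
7 → no match
8. `0100101011` → no match
9. `01000100` → match
Total matched: 2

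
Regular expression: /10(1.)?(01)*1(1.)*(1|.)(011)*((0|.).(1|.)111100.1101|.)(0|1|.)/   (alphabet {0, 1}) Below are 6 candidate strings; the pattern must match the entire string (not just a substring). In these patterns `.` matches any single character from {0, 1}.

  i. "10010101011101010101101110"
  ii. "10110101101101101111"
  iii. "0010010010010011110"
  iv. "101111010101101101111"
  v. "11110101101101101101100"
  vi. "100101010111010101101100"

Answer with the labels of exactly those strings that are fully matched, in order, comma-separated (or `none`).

i → match
ii → match
iii → no match — must start with "10"
iv → match
v → no match — must start with "10"
vi → match

i, ii, iv, vi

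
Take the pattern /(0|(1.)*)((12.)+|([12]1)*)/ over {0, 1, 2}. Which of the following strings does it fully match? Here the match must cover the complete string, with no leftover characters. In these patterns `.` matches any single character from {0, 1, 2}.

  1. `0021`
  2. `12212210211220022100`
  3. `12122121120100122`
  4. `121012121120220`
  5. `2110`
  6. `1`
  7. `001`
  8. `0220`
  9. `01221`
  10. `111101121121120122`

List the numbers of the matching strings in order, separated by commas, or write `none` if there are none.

1 → no match
2 → no match
3 → no match
4 → no match
5 → no match
6 → no match
7 → no match
8 → no match
9 → no match
10 → no match

none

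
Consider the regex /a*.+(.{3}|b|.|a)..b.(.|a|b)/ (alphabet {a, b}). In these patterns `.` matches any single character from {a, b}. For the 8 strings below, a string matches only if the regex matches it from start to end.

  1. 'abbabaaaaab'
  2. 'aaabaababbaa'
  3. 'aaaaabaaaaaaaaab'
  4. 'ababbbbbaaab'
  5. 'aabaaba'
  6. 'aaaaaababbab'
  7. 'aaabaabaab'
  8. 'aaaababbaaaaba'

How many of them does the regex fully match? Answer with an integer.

1 → no match
2 → match
3 → no match
4 → no match
5 → no match
6 → match
7 → no match
8 → no match
Total matched: 2

2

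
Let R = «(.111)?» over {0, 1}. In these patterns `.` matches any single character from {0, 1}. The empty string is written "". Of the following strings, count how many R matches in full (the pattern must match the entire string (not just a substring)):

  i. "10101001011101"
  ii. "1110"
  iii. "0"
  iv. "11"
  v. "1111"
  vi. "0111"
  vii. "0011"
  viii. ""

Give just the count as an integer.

i → no match
ii → no match
iii → no match
iv → no match
v → match
vi → match
vii → no match
viii → match
Total matched: 3

3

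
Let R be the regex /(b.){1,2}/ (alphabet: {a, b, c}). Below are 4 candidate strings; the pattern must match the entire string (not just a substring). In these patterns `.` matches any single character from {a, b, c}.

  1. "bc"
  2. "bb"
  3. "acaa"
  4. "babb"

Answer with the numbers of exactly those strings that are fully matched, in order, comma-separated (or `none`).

1 → match
2 → match
3 → no match — must start with "b"
4 → match

1, 2, 4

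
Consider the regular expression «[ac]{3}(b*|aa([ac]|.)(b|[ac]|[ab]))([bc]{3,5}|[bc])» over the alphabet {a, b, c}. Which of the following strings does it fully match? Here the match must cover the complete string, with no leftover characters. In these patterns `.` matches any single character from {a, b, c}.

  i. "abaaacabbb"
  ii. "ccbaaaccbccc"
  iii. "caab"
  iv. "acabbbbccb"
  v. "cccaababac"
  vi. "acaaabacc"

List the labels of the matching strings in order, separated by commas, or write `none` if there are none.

i → no match
ii → no match
iii → match
iv → match
v → no match
vi → no match

iii, iv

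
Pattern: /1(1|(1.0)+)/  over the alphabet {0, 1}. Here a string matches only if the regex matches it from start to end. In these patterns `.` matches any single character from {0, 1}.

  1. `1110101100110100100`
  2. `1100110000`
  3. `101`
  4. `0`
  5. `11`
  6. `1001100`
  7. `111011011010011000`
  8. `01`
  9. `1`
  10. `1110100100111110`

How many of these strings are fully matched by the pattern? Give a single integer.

1

1 → no match
2 → no match
3 → no match — must start with `11`
4 → no match — must start with `11`
5 → match
6 → no match — must start with `11`
7 → no match
8 → no match — must start with `11`
9 → no match — must start with `11`
10 → no match
Total matched: 1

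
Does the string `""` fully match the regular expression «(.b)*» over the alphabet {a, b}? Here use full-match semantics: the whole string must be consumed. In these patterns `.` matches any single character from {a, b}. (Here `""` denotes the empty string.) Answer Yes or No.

Yes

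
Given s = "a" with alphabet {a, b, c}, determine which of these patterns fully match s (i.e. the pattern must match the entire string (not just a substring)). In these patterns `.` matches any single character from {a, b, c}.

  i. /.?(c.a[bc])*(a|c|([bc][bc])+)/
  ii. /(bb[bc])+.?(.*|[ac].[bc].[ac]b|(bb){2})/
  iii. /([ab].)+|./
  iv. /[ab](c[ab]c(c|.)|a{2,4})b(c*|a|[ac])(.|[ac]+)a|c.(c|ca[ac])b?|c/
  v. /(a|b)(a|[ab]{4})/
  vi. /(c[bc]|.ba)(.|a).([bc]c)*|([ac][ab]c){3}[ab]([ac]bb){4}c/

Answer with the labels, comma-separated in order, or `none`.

i, iii

i → match
ii → no match — must start with "bb"
iii → match
iv → no match
v → no match
vi → no match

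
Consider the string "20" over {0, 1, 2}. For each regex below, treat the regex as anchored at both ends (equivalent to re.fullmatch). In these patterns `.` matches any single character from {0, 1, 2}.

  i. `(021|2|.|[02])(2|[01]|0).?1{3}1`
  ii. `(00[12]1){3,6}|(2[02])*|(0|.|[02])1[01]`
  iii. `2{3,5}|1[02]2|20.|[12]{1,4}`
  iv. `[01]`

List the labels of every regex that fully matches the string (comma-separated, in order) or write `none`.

i → no match — must end with "11"
ii → match
iii → no match
iv → no match

ii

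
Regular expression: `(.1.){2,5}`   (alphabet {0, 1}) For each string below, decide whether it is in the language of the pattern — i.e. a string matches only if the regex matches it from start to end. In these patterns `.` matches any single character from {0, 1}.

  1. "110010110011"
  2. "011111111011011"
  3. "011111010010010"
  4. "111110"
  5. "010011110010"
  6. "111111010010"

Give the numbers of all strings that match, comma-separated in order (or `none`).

1, 2, 3, 4, 5, 6

1. "110010110011" → match
2 → match
3 → match
4. "111110" → match
5. "010011110010" → match
6. "111111010010" → match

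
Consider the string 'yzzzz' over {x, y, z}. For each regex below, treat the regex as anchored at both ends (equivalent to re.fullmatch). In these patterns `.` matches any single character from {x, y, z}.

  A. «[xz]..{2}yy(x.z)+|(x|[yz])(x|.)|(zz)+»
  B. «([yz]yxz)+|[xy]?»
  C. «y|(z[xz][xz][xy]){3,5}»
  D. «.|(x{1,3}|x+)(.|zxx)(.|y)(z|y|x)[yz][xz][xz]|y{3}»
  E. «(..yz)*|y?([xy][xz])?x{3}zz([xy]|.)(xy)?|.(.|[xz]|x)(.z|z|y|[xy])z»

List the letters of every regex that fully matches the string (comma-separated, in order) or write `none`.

A → no match
B → no match
C → no match
D → no match
E → match

E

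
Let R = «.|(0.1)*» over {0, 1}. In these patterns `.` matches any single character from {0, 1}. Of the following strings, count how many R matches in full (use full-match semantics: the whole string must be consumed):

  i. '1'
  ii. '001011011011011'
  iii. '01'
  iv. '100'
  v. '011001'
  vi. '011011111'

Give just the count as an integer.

i → match
ii → match
iii → no match
iv → no match
v → match
vi → no match
Total matched: 3

3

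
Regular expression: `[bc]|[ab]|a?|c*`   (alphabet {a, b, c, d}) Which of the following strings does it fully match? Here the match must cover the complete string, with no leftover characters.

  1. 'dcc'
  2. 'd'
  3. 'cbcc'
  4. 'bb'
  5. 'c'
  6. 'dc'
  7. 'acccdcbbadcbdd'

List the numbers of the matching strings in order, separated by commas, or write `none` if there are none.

1 → no match
2 → no match
3 → no match
4 → no match
5 → match
6 → no match
7 → no match

5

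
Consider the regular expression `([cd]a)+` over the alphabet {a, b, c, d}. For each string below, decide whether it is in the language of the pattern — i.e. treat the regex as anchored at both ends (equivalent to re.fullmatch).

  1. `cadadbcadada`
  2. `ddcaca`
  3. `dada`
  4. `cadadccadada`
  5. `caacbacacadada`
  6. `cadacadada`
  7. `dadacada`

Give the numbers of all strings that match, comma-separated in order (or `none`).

3, 6, 7

1 → no match
2 → no match
3 → match
4 → no match
5 → no match
6 → match
7 → match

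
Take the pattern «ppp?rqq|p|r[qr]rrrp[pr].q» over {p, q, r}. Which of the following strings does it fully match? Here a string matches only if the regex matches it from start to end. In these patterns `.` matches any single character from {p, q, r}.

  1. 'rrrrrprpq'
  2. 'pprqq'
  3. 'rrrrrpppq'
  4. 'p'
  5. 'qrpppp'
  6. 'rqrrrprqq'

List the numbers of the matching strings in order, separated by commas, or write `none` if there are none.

1 → match
2 → match
3 → match
4 → match
5 → no match
6 → match

1, 2, 3, 4, 6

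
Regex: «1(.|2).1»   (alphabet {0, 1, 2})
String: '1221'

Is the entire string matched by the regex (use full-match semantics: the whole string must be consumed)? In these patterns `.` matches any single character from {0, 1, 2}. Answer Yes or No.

Yes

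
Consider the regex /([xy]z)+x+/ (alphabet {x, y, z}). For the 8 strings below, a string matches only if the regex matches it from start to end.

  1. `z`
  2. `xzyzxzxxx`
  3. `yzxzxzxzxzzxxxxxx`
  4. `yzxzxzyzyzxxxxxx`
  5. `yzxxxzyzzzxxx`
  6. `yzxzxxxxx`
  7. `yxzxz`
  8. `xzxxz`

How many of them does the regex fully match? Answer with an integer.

3

1. `z` → no match — must end with `x`
2. `xzyzxzxxx` → match
3 → no match
4 → match
5 → no match
6. `yzxzxxxxx` → match
7. `yxzxz` → no match — must end with `x`
8. `xzxxz` → no match — must end with `x`
Total matched: 3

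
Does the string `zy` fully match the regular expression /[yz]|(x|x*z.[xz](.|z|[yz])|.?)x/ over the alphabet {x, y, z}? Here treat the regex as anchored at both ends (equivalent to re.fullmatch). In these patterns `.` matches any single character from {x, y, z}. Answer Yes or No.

No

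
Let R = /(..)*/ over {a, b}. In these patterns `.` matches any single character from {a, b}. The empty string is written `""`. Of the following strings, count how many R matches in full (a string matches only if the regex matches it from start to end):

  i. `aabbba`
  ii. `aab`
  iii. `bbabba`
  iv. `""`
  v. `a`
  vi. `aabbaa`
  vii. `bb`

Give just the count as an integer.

i → match
ii → no match
iii → match
iv → match
v → no match
vi → match
vii → match
Total matched: 5

5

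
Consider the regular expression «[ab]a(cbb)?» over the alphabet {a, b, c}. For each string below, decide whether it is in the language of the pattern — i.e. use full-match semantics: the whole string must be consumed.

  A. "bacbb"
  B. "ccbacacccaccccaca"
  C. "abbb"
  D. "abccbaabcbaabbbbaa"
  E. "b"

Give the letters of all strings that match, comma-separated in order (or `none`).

A

A → match
B → no match
C → no match
D → no match
E → no match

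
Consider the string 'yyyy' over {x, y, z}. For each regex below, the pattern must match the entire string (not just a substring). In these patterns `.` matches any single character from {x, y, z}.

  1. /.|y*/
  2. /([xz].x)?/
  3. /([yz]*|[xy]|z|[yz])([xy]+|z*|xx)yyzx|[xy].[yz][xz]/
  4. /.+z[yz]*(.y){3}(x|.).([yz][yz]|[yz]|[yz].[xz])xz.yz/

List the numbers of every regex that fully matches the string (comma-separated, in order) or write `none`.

1 → match
2 → no match
3 → no match
4 → no match — must end with 'yz'

1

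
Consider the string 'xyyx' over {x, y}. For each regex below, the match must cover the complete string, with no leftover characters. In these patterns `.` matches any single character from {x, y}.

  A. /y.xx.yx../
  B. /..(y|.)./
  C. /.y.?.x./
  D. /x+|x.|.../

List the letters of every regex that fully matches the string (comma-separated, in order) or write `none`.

A → no match — must start with 'y'
B → match
C → no match
D → no match

B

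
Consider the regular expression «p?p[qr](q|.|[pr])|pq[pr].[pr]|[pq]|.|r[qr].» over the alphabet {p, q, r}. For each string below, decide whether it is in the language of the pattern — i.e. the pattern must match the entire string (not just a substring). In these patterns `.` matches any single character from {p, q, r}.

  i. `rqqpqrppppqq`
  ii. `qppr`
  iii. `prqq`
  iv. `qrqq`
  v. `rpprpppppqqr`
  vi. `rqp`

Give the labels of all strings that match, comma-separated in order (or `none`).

vi

i → no match
ii → no match
iii → no match
iv → no match
v → no match
vi → match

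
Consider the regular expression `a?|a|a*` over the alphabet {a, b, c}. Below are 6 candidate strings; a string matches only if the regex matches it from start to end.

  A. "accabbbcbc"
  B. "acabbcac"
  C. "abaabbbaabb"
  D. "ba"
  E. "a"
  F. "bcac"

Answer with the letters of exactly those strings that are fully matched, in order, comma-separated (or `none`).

E

A. "accabbbcbc" → no match
B. "acabbcac" → no match
C. "abaabbbaabb" → no match
D. "ba" → no match
E. "a" → match
F. "bcac" → no match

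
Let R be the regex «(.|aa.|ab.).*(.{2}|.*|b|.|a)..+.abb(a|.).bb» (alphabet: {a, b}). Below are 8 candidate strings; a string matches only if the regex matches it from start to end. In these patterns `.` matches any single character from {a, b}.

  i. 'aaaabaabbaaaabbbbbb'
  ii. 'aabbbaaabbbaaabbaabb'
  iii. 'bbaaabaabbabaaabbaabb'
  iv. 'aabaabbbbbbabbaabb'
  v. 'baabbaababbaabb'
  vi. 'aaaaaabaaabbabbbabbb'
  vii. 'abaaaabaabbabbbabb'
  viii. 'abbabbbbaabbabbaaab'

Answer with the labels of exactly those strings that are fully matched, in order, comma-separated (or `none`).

i → match
ii → match
iii → match
iv → match
v → match
vi → no match
vii → match
viii → no match — must end with 'bb'

i, ii, iii, iv, v, vii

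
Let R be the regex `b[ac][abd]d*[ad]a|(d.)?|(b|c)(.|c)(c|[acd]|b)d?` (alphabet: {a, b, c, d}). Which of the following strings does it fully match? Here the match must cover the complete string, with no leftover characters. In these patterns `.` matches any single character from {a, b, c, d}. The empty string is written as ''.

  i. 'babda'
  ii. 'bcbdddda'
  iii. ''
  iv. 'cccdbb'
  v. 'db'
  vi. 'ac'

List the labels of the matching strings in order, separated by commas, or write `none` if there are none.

i, ii, iii, v

i → match
ii → match
iii → match
iv → no match
v → match
vi → no match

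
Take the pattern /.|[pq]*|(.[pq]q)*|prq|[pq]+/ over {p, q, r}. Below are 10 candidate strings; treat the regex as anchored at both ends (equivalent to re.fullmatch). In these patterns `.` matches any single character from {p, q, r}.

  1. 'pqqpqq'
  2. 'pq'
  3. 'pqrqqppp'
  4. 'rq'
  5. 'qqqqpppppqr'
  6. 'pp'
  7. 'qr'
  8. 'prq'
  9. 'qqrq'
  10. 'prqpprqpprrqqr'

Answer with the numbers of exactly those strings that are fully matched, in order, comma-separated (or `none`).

1 → match
2 → match
3 → no match
4 → no match
5 → no match
6 → match
7 → no match
8 → match
9 → no match
10 → no match

1, 2, 6, 8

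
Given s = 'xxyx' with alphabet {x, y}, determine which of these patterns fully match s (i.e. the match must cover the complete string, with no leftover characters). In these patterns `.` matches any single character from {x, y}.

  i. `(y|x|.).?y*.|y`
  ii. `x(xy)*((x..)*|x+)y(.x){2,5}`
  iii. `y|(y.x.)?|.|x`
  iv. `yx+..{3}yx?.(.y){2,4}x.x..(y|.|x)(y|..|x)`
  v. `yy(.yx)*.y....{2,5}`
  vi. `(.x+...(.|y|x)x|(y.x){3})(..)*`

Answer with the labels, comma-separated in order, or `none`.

i → match
ii → no match
iii → no match
iv → no match — must start with 'yx'
v → no match — must start with 'yy'
vi → no match

i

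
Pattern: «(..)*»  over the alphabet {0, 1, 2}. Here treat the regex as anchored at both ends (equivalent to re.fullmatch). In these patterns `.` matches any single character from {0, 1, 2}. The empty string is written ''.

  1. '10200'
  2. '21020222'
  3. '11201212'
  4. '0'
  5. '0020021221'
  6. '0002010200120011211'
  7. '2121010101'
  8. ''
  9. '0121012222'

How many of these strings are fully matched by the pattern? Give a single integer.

6

1 → no match
2 → match
3 → match
4 → no match
5 → match
6 → no match
7 → match
8 → match
9 → match
Total matched: 6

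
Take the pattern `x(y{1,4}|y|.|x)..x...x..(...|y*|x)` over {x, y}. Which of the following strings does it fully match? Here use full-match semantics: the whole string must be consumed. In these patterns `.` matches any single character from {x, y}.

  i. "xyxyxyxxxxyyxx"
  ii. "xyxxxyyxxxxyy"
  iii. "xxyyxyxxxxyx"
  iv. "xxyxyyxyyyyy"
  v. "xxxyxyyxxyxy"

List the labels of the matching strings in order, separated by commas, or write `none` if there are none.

i, ii, iii, v

i → match
ii → match
iii. "xxyyxyxxxxyx" → match
iv. "xxyxyyxyyyyy" → no match
v. "xxxyxyyxxyxy" → match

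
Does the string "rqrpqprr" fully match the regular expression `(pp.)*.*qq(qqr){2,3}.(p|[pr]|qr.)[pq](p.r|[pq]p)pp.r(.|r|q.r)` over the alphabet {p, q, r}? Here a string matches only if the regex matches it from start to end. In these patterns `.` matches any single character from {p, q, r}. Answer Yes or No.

No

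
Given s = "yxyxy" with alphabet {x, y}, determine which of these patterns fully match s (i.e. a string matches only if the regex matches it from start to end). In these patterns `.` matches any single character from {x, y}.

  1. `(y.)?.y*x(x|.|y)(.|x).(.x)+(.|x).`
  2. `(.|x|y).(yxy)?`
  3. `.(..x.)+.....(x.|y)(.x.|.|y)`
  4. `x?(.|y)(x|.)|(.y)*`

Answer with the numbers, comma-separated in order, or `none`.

1 → no match
2 → match
3 → no match
4 → no match

2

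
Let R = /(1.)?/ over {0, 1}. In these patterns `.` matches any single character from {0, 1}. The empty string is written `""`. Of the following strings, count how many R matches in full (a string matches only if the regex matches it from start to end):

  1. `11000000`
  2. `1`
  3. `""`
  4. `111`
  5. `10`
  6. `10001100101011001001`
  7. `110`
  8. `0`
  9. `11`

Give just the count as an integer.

3

1. `11000000` → no match
2. `1` → no match
3. `""` → match
4. `111` → no match
5. `10` → match
6 → no match
7. `110` → no match
8. `0` → no match
9. `11` → match
Total matched: 3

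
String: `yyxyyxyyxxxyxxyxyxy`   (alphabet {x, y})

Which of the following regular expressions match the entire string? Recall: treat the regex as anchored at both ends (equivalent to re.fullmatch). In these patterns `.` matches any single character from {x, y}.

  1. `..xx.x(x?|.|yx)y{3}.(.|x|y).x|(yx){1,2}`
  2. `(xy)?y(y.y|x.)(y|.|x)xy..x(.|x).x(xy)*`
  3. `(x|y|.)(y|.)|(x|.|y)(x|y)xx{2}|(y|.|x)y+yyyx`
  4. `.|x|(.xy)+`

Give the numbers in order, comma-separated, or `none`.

2

1 → no match
2 → match
3 → no match
4 → no match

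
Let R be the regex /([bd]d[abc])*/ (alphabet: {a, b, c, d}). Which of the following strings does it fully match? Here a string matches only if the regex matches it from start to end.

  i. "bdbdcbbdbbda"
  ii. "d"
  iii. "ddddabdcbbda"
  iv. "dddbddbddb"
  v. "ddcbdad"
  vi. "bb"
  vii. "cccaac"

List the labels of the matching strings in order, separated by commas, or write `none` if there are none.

none

i → no match
ii → no match
iii → no match
iv → no match
v → no match
vi → no match
vii → no match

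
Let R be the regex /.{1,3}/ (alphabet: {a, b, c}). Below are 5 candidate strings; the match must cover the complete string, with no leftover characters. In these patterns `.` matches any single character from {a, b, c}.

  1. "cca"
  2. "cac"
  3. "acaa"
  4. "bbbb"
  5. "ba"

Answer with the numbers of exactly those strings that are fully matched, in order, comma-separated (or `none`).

1. "cca" → match
2. "cac" → match
3. "acaa" → no match
4. "bbbb" → no match
5. "ba" → match

1, 2, 5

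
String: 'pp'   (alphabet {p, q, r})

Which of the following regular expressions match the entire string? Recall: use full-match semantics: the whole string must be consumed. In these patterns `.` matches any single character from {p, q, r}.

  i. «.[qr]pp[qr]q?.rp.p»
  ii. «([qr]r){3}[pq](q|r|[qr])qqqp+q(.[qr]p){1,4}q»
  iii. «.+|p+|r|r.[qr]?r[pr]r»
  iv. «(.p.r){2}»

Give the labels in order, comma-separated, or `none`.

iii

i → no match
ii → no match — must end with 'pq'
iii → match
iv → no match — must end with 'r'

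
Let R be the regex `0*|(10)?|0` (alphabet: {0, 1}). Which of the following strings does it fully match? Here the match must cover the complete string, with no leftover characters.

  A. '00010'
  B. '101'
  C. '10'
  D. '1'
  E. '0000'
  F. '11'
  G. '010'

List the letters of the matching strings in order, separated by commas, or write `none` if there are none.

A. '00010' → no match
B. '101' → no match
C. '10' → match
D. '1' → no match
E. '0000' → match
F. '11' → no match
G. '010' → no match

C, E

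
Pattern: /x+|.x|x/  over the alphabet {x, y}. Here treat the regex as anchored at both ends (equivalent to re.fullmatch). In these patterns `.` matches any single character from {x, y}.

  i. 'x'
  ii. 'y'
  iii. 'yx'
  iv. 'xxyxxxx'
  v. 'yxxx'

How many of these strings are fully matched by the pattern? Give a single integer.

i → match
ii → no match — must end with 'x'
iii → match
iv → no match
v → no match
Total matched: 2

2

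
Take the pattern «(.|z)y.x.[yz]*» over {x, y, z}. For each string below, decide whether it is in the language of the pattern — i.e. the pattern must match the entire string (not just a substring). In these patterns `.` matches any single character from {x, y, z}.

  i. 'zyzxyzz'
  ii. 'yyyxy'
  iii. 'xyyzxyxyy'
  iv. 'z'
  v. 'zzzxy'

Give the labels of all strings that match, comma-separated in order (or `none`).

i, ii

i. 'zyzxyzz' → match
ii. 'yyyxy' → match
iii. 'xyyzxyxyy' → no match
iv. 'z' → no match
v. 'zzzxy' → no match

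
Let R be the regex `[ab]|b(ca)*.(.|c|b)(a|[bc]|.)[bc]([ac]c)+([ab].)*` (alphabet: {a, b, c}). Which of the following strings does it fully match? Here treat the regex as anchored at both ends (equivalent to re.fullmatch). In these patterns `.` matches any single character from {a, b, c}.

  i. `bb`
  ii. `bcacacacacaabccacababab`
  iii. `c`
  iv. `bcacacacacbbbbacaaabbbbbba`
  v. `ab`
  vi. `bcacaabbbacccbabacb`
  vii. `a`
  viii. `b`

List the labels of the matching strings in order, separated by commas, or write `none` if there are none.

i → no match
ii → match
iii → no match
iv → no match
v → no match
vi → no match
vii → match
viii → match

ii, vii, viii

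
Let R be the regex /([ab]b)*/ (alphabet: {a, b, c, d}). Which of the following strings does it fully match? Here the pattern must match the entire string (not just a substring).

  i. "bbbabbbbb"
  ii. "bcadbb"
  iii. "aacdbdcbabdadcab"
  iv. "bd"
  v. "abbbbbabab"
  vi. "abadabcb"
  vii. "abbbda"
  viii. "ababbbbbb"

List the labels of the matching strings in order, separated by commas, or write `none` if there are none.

i → no match
ii → no match
iii → no match
iv → no match
v → match
vi → no match
vii → no match
viii → no match

v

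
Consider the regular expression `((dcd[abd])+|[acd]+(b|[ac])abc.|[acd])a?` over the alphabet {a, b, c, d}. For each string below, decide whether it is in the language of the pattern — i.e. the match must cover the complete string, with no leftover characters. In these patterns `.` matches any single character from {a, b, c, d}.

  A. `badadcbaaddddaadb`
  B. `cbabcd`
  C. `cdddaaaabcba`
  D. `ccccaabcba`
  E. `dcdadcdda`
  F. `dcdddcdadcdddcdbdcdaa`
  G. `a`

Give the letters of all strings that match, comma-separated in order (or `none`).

B, C, D, E, F, G

A → no match
B → match
C → match
D → match
E → match
F → match
G → match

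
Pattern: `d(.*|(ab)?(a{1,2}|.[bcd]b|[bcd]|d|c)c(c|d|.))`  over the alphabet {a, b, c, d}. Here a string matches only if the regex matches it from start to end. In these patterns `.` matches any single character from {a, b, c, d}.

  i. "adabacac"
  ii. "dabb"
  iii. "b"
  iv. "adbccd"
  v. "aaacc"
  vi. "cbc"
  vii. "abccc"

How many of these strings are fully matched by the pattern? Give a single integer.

i → no match — must start with "d"
ii → match
iii → no match — must start with "d"
iv → no match — must start with "d"
v → no match — must start with "d"
vi → no match — must start with "d"
vii → no match — must start with "d"
Total matched: 1

1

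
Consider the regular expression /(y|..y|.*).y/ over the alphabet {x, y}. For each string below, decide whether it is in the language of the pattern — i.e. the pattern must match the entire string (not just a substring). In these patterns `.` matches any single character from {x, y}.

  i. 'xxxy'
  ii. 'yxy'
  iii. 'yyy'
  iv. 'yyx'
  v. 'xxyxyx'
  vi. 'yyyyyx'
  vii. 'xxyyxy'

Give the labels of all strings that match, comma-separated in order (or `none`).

i → match
ii → match
iii → match
iv → no match — must end with 'y'
v → no match — must end with 'y'
vi → no match — must end with 'y'
vii → match

i, ii, iii, vii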